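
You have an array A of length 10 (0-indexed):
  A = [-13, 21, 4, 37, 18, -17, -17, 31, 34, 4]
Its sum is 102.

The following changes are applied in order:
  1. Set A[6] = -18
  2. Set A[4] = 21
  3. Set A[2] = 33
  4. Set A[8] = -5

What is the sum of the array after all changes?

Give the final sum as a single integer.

Initial sum: 102
Change 1: A[6] -17 -> -18, delta = -1, sum = 101
Change 2: A[4] 18 -> 21, delta = 3, sum = 104
Change 3: A[2] 4 -> 33, delta = 29, sum = 133
Change 4: A[8] 34 -> -5, delta = -39, sum = 94

Answer: 94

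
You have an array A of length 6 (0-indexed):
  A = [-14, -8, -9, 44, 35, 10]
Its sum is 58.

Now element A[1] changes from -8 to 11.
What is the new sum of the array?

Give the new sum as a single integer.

Answer: 77

Derivation:
Old value at index 1: -8
New value at index 1: 11
Delta = 11 - -8 = 19
New sum = old_sum + delta = 58 + (19) = 77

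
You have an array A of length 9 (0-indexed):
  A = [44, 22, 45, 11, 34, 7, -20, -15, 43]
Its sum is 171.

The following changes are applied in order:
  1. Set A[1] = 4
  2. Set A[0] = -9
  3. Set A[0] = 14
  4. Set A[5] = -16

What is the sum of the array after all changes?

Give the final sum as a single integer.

Initial sum: 171
Change 1: A[1] 22 -> 4, delta = -18, sum = 153
Change 2: A[0] 44 -> -9, delta = -53, sum = 100
Change 3: A[0] -9 -> 14, delta = 23, sum = 123
Change 4: A[5] 7 -> -16, delta = -23, sum = 100

Answer: 100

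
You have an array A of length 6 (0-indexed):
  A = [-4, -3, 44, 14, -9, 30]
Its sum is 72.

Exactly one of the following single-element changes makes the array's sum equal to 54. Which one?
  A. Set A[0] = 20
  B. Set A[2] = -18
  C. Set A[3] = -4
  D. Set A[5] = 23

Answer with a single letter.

Answer: C

Derivation:
Option A: A[0] -4->20, delta=24, new_sum=72+(24)=96
Option B: A[2] 44->-18, delta=-62, new_sum=72+(-62)=10
Option C: A[3] 14->-4, delta=-18, new_sum=72+(-18)=54 <-- matches target
Option D: A[5] 30->23, delta=-7, new_sum=72+(-7)=65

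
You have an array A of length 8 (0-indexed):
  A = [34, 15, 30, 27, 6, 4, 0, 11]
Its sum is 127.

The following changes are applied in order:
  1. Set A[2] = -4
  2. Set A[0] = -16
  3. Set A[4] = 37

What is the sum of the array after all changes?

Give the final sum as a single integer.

Answer: 74

Derivation:
Initial sum: 127
Change 1: A[2] 30 -> -4, delta = -34, sum = 93
Change 2: A[0] 34 -> -16, delta = -50, sum = 43
Change 3: A[4] 6 -> 37, delta = 31, sum = 74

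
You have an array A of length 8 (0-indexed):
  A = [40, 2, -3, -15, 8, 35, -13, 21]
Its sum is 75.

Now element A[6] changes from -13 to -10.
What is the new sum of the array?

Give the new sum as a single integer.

Old value at index 6: -13
New value at index 6: -10
Delta = -10 - -13 = 3
New sum = old_sum + delta = 75 + (3) = 78

Answer: 78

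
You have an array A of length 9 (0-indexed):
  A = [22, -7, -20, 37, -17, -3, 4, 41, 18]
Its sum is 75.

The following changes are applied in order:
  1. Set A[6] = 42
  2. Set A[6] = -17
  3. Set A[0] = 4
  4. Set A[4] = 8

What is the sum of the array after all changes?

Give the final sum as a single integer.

Initial sum: 75
Change 1: A[6] 4 -> 42, delta = 38, sum = 113
Change 2: A[6] 42 -> -17, delta = -59, sum = 54
Change 3: A[0] 22 -> 4, delta = -18, sum = 36
Change 4: A[4] -17 -> 8, delta = 25, sum = 61

Answer: 61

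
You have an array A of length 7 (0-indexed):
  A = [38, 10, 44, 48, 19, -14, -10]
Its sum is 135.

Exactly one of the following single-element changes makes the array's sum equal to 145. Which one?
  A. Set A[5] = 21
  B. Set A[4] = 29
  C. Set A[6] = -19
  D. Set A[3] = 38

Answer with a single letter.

Option A: A[5] -14->21, delta=35, new_sum=135+(35)=170
Option B: A[4] 19->29, delta=10, new_sum=135+(10)=145 <-- matches target
Option C: A[6] -10->-19, delta=-9, new_sum=135+(-9)=126
Option D: A[3] 48->38, delta=-10, new_sum=135+(-10)=125

Answer: B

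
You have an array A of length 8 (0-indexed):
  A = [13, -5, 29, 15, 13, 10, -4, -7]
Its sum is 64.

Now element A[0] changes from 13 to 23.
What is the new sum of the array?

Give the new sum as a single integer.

Answer: 74

Derivation:
Old value at index 0: 13
New value at index 0: 23
Delta = 23 - 13 = 10
New sum = old_sum + delta = 64 + (10) = 74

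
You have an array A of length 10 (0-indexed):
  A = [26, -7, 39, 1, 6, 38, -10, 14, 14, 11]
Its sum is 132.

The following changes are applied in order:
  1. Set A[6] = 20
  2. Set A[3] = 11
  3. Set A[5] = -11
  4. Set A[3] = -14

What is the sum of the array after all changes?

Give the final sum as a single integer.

Initial sum: 132
Change 1: A[6] -10 -> 20, delta = 30, sum = 162
Change 2: A[3] 1 -> 11, delta = 10, sum = 172
Change 3: A[5] 38 -> -11, delta = -49, sum = 123
Change 4: A[3] 11 -> -14, delta = -25, sum = 98

Answer: 98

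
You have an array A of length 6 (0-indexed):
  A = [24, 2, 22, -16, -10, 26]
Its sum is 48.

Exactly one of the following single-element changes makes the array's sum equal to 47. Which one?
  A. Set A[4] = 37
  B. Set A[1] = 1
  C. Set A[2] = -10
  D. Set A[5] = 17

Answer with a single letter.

Answer: B

Derivation:
Option A: A[4] -10->37, delta=47, new_sum=48+(47)=95
Option B: A[1] 2->1, delta=-1, new_sum=48+(-1)=47 <-- matches target
Option C: A[2] 22->-10, delta=-32, new_sum=48+(-32)=16
Option D: A[5] 26->17, delta=-9, new_sum=48+(-9)=39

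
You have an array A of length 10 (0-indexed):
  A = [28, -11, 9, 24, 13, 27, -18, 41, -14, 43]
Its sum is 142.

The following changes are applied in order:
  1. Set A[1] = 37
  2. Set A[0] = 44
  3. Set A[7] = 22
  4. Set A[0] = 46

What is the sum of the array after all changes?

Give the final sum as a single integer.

Answer: 189

Derivation:
Initial sum: 142
Change 1: A[1] -11 -> 37, delta = 48, sum = 190
Change 2: A[0] 28 -> 44, delta = 16, sum = 206
Change 3: A[7] 41 -> 22, delta = -19, sum = 187
Change 4: A[0] 44 -> 46, delta = 2, sum = 189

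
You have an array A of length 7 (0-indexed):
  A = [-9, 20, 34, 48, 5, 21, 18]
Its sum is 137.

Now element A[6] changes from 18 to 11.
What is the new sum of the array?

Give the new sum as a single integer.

Old value at index 6: 18
New value at index 6: 11
Delta = 11 - 18 = -7
New sum = old_sum + delta = 137 + (-7) = 130

Answer: 130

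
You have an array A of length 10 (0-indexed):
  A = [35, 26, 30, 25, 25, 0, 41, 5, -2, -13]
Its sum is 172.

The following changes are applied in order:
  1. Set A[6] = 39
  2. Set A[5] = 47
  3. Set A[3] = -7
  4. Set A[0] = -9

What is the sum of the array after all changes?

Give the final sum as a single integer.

Answer: 141

Derivation:
Initial sum: 172
Change 1: A[6] 41 -> 39, delta = -2, sum = 170
Change 2: A[5] 0 -> 47, delta = 47, sum = 217
Change 3: A[3] 25 -> -7, delta = -32, sum = 185
Change 4: A[0] 35 -> -9, delta = -44, sum = 141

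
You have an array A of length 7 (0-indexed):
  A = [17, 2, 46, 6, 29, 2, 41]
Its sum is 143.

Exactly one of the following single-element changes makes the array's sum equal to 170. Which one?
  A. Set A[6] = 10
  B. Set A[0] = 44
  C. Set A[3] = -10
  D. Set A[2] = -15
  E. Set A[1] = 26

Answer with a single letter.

Option A: A[6] 41->10, delta=-31, new_sum=143+(-31)=112
Option B: A[0] 17->44, delta=27, new_sum=143+(27)=170 <-- matches target
Option C: A[3] 6->-10, delta=-16, new_sum=143+(-16)=127
Option D: A[2] 46->-15, delta=-61, new_sum=143+(-61)=82
Option E: A[1] 2->26, delta=24, new_sum=143+(24)=167

Answer: B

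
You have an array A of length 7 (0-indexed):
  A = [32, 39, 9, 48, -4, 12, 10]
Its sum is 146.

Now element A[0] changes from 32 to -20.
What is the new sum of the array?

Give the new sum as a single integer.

Old value at index 0: 32
New value at index 0: -20
Delta = -20 - 32 = -52
New sum = old_sum + delta = 146 + (-52) = 94

Answer: 94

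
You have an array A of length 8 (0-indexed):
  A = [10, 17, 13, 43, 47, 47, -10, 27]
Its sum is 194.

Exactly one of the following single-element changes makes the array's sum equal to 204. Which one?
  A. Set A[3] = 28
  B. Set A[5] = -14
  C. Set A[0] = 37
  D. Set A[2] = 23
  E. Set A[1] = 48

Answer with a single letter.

Answer: D

Derivation:
Option A: A[3] 43->28, delta=-15, new_sum=194+(-15)=179
Option B: A[5] 47->-14, delta=-61, new_sum=194+(-61)=133
Option C: A[0] 10->37, delta=27, new_sum=194+(27)=221
Option D: A[2] 13->23, delta=10, new_sum=194+(10)=204 <-- matches target
Option E: A[1] 17->48, delta=31, new_sum=194+(31)=225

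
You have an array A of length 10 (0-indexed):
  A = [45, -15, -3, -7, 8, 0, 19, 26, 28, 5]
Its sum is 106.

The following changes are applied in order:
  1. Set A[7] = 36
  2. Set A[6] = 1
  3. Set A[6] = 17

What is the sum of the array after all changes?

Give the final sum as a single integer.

Answer: 114

Derivation:
Initial sum: 106
Change 1: A[7] 26 -> 36, delta = 10, sum = 116
Change 2: A[6] 19 -> 1, delta = -18, sum = 98
Change 3: A[6] 1 -> 17, delta = 16, sum = 114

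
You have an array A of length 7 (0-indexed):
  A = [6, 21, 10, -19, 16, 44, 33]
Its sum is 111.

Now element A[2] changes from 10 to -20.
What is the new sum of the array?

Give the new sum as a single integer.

Answer: 81

Derivation:
Old value at index 2: 10
New value at index 2: -20
Delta = -20 - 10 = -30
New sum = old_sum + delta = 111 + (-30) = 81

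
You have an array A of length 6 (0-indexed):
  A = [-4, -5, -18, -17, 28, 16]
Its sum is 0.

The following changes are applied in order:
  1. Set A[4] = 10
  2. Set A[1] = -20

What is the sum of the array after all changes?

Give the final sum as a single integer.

Initial sum: 0
Change 1: A[4] 28 -> 10, delta = -18, sum = -18
Change 2: A[1] -5 -> -20, delta = -15, sum = -33

Answer: -33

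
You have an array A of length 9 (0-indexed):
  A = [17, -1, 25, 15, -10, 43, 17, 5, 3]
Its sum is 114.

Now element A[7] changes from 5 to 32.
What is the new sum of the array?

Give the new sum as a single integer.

Answer: 141

Derivation:
Old value at index 7: 5
New value at index 7: 32
Delta = 32 - 5 = 27
New sum = old_sum + delta = 114 + (27) = 141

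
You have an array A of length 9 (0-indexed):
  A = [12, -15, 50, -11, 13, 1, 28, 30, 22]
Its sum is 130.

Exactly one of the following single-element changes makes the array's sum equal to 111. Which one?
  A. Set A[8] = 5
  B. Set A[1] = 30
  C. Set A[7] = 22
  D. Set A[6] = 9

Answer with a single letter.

Answer: D

Derivation:
Option A: A[8] 22->5, delta=-17, new_sum=130+(-17)=113
Option B: A[1] -15->30, delta=45, new_sum=130+(45)=175
Option C: A[7] 30->22, delta=-8, new_sum=130+(-8)=122
Option D: A[6] 28->9, delta=-19, new_sum=130+(-19)=111 <-- matches target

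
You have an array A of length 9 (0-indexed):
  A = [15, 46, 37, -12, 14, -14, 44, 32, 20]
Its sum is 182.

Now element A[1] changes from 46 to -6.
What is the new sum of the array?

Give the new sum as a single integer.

Answer: 130

Derivation:
Old value at index 1: 46
New value at index 1: -6
Delta = -6 - 46 = -52
New sum = old_sum + delta = 182 + (-52) = 130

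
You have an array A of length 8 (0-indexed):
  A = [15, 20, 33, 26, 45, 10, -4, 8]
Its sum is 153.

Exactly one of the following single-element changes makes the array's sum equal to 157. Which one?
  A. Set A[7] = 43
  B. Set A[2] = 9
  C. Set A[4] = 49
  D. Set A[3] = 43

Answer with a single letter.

Answer: C

Derivation:
Option A: A[7] 8->43, delta=35, new_sum=153+(35)=188
Option B: A[2] 33->9, delta=-24, new_sum=153+(-24)=129
Option C: A[4] 45->49, delta=4, new_sum=153+(4)=157 <-- matches target
Option D: A[3] 26->43, delta=17, new_sum=153+(17)=170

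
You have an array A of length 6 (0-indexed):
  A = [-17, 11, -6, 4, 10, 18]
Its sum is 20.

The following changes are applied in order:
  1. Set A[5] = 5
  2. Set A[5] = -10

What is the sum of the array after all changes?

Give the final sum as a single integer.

Answer: -8

Derivation:
Initial sum: 20
Change 1: A[5] 18 -> 5, delta = -13, sum = 7
Change 2: A[5] 5 -> -10, delta = -15, sum = -8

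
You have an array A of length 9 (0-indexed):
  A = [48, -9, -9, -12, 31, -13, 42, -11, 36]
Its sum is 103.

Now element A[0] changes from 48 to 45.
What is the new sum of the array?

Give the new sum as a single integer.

Old value at index 0: 48
New value at index 0: 45
Delta = 45 - 48 = -3
New sum = old_sum + delta = 103 + (-3) = 100

Answer: 100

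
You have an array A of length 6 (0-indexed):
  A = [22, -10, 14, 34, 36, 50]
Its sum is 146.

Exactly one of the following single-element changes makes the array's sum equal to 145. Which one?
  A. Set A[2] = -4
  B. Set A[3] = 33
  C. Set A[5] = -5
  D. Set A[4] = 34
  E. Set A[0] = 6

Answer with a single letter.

Option A: A[2] 14->-4, delta=-18, new_sum=146+(-18)=128
Option B: A[3] 34->33, delta=-1, new_sum=146+(-1)=145 <-- matches target
Option C: A[5] 50->-5, delta=-55, new_sum=146+(-55)=91
Option D: A[4] 36->34, delta=-2, new_sum=146+(-2)=144
Option E: A[0] 22->6, delta=-16, new_sum=146+(-16)=130

Answer: B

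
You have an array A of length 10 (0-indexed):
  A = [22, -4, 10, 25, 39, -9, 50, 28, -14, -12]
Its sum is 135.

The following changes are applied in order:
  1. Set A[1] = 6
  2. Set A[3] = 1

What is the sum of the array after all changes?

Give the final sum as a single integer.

Initial sum: 135
Change 1: A[1] -4 -> 6, delta = 10, sum = 145
Change 2: A[3] 25 -> 1, delta = -24, sum = 121

Answer: 121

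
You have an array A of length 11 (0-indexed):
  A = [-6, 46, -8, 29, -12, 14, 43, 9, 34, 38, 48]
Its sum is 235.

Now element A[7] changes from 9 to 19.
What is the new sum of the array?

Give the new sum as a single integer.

Old value at index 7: 9
New value at index 7: 19
Delta = 19 - 9 = 10
New sum = old_sum + delta = 235 + (10) = 245

Answer: 245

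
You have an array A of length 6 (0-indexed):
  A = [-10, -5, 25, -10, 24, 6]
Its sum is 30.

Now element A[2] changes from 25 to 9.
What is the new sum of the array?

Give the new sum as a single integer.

Old value at index 2: 25
New value at index 2: 9
Delta = 9 - 25 = -16
New sum = old_sum + delta = 30 + (-16) = 14

Answer: 14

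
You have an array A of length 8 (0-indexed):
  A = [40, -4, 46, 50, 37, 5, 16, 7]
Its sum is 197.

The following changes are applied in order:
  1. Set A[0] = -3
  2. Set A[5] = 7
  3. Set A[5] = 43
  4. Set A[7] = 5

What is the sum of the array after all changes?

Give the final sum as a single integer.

Initial sum: 197
Change 1: A[0] 40 -> -3, delta = -43, sum = 154
Change 2: A[5] 5 -> 7, delta = 2, sum = 156
Change 3: A[5] 7 -> 43, delta = 36, sum = 192
Change 4: A[7] 7 -> 5, delta = -2, sum = 190

Answer: 190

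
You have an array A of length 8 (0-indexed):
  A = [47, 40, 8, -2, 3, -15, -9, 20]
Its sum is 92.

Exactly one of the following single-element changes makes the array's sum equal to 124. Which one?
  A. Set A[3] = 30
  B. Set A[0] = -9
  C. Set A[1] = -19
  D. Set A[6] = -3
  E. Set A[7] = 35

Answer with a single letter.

Option A: A[3] -2->30, delta=32, new_sum=92+(32)=124 <-- matches target
Option B: A[0] 47->-9, delta=-56, new_sum=92+(-56)=36
Option C: A[1] 40->-19, delta=-59, new_sum=92+(-59)=33
Option D: A[6] -9->-3, delta=6, new_sum=92+(6)=98
Option E: A[7] 20->35, delta=15, new_sum=92+(15)=107

Answer: A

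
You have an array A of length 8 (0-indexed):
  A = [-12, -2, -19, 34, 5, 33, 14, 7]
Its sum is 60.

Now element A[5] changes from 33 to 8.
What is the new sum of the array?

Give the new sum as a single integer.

Answer: 35

Derivation:
Old value at index 5: 33
New value at index 5: 8
Delta = 8 - 33 = -25
New sum = old_sum + delta = 60 + (-25) = 35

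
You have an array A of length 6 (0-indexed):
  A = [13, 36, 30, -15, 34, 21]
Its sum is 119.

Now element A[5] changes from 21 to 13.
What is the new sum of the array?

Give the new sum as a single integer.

Answer: 111

Derivation:
Old value at index 5: 21
New value at index 5: 13
Delta = 13 - 21 = -8
New sum = old_sum + delta = 119 + (-8) = 111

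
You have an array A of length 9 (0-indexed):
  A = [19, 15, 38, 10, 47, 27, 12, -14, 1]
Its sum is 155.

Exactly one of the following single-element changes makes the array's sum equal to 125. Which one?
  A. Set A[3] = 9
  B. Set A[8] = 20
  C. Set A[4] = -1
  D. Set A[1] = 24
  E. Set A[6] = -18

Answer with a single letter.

Option A: A[3] 10->9, delta=-1, new_sum=155+(-1)=154
Option B: A[8] 1->20, delta=19, new_sum=155+(19)=174
Option C: A[4] 47->-1, delta=-48, new_sum=155+(-48)=107
Option D: A[1] 15->24, delta=9, new_sum=155+(9)=164
Option E: A[6] 12->-18, delta=-30, new_sum=155+(-30)=125 <-- matches target

Answer: E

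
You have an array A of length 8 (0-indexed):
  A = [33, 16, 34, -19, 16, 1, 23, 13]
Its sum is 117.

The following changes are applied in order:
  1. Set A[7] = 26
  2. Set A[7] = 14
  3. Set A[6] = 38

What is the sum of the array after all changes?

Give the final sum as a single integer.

Initial sum: 117
Change 1: A[7] 13 -> 26, delta = 13, sum = 130
Change 2: A[7] 26 -> 14, delta = -12, sum = 118
Change 3: A[6] 23 -> 38, delta = 15, sum = 133

Answer: 133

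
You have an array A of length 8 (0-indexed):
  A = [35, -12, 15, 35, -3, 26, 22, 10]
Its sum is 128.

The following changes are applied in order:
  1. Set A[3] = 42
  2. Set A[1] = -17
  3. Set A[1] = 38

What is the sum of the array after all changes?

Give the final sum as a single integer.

Initial sum: 128
Change 1: A[3] 35 -> 42, delta = 7, sum = 135
Change 2: A[1] -12 -> -17, delta = -5, sum = 130
Change 3: A[1] -17 -> 38, delta = 55, sum = 185

Answer: 185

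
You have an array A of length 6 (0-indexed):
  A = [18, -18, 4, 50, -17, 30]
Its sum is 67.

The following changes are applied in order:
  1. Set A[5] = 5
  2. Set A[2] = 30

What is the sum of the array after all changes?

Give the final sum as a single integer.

Answer: 68

Derivation:
Initial sum: 67
Change 1: A[5] 30 -> 5, delta = -25, sum = 42
Change 2: A[2] 4 -> 30, delta = 26, sum = 68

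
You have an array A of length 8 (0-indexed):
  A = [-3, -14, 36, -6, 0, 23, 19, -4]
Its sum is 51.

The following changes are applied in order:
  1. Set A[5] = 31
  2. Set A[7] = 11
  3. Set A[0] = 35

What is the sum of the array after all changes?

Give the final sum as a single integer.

Answer: 112

Derivation:
Initial sum: 51
Change 1: A[5] 23 -> 31, delta = 8, sum = 59
Change 2: A[7] -4 -> 11, delta = 15, sum = 74
Change 3: A[0] -3 -> 35, delta = 38, sum = 112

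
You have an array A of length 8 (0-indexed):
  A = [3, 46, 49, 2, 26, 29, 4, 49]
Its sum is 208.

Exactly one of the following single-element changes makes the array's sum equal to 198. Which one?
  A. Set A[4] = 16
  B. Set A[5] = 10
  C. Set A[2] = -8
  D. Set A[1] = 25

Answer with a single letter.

Option A: A[4] 26->16, delta=-10, new_sum=208+(-10)=198 <-- matches target
Option B: A[5] 29->10, delta=-19, new_sum=208+(-19)=189
Option C: A[2] 49->-8, delta=-57, new_sum=208+(-57)=151
Option D: A[1] 46->25, delta=-21, new_sum=208+(-21)=187

Answer: A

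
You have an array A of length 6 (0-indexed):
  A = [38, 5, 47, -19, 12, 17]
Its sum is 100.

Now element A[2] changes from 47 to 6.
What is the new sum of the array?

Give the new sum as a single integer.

Answer: 59

Derivation:
Old value at index 2: 47
New value at index 2: 6
Delta = 6 - 47 = -41
New sum = old_sum + delta = 100 + (-41) = 59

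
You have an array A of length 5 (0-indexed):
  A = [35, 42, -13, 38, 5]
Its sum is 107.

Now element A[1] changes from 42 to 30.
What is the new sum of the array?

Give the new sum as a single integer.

Answer: 95

Derivation:
Old value at index 1: 42
New value at index 1: 30
Delta = 30 - 42 = -12
New sum = old_sum + delta = 107 + (-12) = 95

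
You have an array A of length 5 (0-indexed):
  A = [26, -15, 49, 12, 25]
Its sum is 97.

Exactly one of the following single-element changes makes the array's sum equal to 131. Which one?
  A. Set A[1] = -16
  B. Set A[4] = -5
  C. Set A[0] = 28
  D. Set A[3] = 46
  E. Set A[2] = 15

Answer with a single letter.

Option A: A[1] -15->-16, delta=-1, new_sum=97+(-1)=96
Option B: A[4] 25->-5, delta=-30, new_sum=97+(-30)=67
Option C: A[0] 26->28, delta=2, new_sum=97+(2)=99
Option D: A[3] 12->46, delta=34, new_sum=97+(34)=131 <-- matches target
Option E: A[2] 49->15, delta=-34, new_sum=97+(-34)=63

Answer: D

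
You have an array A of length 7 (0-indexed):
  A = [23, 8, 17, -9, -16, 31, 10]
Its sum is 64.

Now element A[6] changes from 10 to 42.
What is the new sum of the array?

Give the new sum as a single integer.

Old value at index 6: 10
New value at index 6: 42
Delta = 42 - 10 = 32
New sum = old_sum + delta = 64 + (32) = 96

Answer: 96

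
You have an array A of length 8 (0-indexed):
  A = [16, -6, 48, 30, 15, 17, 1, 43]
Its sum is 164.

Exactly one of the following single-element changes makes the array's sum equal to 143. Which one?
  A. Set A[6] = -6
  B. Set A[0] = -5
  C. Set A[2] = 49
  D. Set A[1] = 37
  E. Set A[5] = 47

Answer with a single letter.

Option A: A[6] 1->-6, delta=-7, new_sum=164+(-7)=157
Option B: A[0] 16->-5, delta=-21, new_sum=164+(-21)=143 <-- matches target
Option C: A[2] 48->49, delta=1, new_sum=164+(1)=165
Option D: A[1] -6->37, delta=43, new_sum=164+(43)=207
Option E: A[5] 17->47, delta=30, new_sum=164+(30)=194

Answer: B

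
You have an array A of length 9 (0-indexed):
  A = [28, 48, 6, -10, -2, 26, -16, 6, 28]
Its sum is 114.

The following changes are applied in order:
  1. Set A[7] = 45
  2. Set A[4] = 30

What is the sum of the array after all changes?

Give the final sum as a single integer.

Answer: 185

Derivation:
Initial sum: 114
Change 1: A[7] 6 -> 45, delta = 39, sum = 153
Change 2: A[4] -2 -> 30, delta = 32, sum = 185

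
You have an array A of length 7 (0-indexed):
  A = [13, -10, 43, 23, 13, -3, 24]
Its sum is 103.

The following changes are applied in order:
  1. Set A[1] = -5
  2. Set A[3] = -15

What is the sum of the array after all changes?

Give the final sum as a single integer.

Initial sum: 103
Change 1: A[1] -10 -> -5, delta = 5, sum = 108
Change 2: A[3] 23 -> -15, delta = -38, sum = 70

Answer: 70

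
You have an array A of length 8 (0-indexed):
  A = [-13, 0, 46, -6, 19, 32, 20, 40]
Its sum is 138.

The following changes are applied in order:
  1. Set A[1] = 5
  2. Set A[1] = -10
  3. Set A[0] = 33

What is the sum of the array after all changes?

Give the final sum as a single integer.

Initial sum: 138
Change 1: A[1] 0 -> 5, delta = 5, sum = 143
Change 2: A[1] 5 -> -10, delta = -15, sum = 128
Change 3: A[0] -13 -> 33, delta = 46, sum = 174

Answer: 174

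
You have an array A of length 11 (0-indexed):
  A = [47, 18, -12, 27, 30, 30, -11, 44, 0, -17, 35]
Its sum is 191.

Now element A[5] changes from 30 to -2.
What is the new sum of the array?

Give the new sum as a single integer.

Old value at index 5: 30
New value at index 5: -2
Delta = -2 - 30 = -32
New sum = old_sum + delta = 191 + (-32) = 159

Answer: 159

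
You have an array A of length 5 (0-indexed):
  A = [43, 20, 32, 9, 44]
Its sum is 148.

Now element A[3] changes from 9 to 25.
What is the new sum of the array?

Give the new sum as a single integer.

Answer: 164

Derivation:
Old value at index 3: 9
New value at index 3: 25
Delta = 25 - 9 = 16
New sum = old_sum + delta = 148 + (16) = 164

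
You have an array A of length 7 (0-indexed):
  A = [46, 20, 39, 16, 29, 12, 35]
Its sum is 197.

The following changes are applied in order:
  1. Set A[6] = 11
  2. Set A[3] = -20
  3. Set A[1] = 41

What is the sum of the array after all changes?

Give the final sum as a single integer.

Answer: 158

Derivation:
Initial sum: 197
Change 1: A[6] 35 -> 11, delta = -24, sum = 173
Change 2: A[3] 16 -> -20, delta = -36, sum = 137
Change 3: A[1] 20 -> 41, delta = 21, sum = 158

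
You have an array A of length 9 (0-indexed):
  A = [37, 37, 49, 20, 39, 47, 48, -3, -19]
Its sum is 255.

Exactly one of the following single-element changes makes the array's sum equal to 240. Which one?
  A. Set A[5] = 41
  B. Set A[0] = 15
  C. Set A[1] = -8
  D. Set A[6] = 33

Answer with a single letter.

Option A: A[5] 47->41, delta=-6, new_sum=255+(-6)=249
Option B: A[0] 37->15, delta=-22, new_sum=255+(-22)=233
Option C: A[1] 37->-8, delta=-45, new_sum=255+(-45)=210
Option D: A[6] 48->33, delta=-15, new_sum=255+(-15)=240 <-- matches target

Answer: D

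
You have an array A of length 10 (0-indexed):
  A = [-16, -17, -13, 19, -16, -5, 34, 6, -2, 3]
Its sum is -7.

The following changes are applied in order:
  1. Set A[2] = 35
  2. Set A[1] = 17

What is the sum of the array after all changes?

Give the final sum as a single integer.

Initial sum: -7
Change 1: A[2] -13 -> 35, delta = 48, sum = 41
Change 2: A[1] -17 -> 17, delta = 34, sum = 75

Answer: 75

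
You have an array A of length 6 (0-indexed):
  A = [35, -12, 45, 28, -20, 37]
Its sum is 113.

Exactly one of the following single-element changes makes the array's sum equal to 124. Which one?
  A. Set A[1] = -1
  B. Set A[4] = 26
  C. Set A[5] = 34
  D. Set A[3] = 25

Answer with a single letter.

Option A: A[1] -12->-1, delta=11, new_sum=113+(11)=124 <-- matches target
Option B: A[4] -20->26, delta=46, new_sum=113+(46)=159
Option C: A[5] 37->34, delta=-3, new_sum=113+(-3)=110
Option D: A[3] 28->25, delta=-3, new_sum=113+(-3)=110

Answer: A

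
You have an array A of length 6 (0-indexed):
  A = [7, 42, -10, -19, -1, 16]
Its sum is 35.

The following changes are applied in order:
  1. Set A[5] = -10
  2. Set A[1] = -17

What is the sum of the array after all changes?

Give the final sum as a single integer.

Answer: -50

Derivation:
Initial sum: 35
Change 1: A[5] 16 -> -10, delta = -26, sum = 9
Change 2: A[1] 42 -> -17, delta = -59, sum = -50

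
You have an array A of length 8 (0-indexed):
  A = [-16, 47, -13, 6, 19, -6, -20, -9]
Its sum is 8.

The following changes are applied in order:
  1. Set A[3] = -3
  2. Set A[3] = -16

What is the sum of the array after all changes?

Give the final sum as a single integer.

Initial sum: 8
Change 1: A[3] 6 -> -3, delta = -9, sum = -1
Change 2: A[3] -3 -> -16, delta = -13, sum = -14

Answer: -14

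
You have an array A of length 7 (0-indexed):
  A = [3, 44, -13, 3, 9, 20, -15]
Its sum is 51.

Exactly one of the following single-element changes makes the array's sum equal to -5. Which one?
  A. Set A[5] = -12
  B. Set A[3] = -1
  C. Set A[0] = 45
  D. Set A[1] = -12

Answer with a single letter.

Option A: A[5] 20->-12, delta=-32, new_sum=51+(-32)=19
Option B: A[3] 3->-1, delta=-4, new_sum=51+(-4)=47
Option C: A[0] 3->45, delta=42, new_sum=51+(42)=93
Option D: A[1] 44->-12, delta=-56, new_sum=51+(-56)=-5 <-- matches target

Answer: D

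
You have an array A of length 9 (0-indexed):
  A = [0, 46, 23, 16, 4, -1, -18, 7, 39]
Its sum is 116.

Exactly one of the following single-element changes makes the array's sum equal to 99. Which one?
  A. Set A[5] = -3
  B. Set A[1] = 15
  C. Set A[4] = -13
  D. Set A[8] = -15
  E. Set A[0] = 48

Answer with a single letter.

Answer: C

Derivation:
Option A: A[5] -1->-3, delta=-2, new_sum=116+(-2)=114
Option B: A[1] 46->15, delta=-31, new_sum=116+(-31)=85
Option C: A[4] 4->-13, delta=-17, new_sum=116+(-17)=99 <-- matches target
Option D: A[8] 39->-15, delta=-54, new_sum=116+(-54)=62
Option E: A[0] 0->48, delta=48, new_sum=116+(48)=164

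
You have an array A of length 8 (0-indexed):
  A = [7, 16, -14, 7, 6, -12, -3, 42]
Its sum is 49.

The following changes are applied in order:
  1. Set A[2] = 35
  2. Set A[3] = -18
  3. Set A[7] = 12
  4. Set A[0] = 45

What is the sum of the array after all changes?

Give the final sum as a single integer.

Initial sum: 49
Change 1: A[2] -14 -> 35, delta = 49, sum = 98
Change 2: A[3] 7 -> -18, delta = -25, sum = 73
Change 3: A[7] 42 -> 12, delta = -30, sum = 43
Change 4: A[0] 7 -> 45, delta = 38, sum = 81

Answer: 81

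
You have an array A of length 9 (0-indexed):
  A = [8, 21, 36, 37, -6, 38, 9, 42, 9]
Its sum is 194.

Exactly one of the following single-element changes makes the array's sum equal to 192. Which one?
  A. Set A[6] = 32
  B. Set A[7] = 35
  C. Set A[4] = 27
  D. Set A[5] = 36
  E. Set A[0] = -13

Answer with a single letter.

Answer: D

Derivation:
Option A: A[6] 9->32, delta=23, new_sum=194+(23)=217
Option B: A[7] 42->35, delta=-7, new_sum=194+(-7)=187
Option C: A[4] -6->27, delta=33, new_sum=194+(33)=227
Option D: A[5] 38->36, delta=-2, new_sum=194+(-2)=192 <-- matches target
Option E: A[0] 8->-13, delta=-21, new_sum=194+(-21)=173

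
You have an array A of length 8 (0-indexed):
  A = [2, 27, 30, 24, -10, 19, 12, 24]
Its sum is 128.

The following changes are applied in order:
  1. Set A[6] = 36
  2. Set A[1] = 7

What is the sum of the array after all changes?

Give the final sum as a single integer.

Initial sum: 128
Change 1: A[6] 12 -> 36, delta = 24, sum = 152
Change 2: A[1] 27 -> 7, delta = -20, sum = 132

Answer: 132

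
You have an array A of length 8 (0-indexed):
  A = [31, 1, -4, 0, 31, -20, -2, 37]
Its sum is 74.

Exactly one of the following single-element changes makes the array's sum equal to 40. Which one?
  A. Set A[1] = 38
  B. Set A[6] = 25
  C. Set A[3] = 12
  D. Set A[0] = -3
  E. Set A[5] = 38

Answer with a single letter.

Option A: A[1] 1->38, delta=37, new_sum=74+(37)=111
Option B: A[6] -2->25, delta=27, new_sum=74+(27)=101
Option C: A[3] 0->12, delta=12, new_sum=74+(12)=86
Option D: A[0] 31->-3, delta=-34, new_sum=74+(-34)=40 <-- matches target
Option E: A[5] -20->38, delta=58, new_sum=74+(58)=132

Answer: D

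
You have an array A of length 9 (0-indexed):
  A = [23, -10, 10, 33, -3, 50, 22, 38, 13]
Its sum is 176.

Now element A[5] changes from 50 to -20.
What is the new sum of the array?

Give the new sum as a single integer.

Old value at index 5: 50
New value at index 5: -20
Delta = -20 - 50 = -70
New sum = old_sum + delta = 176 + (-70) = 106

Answer: 106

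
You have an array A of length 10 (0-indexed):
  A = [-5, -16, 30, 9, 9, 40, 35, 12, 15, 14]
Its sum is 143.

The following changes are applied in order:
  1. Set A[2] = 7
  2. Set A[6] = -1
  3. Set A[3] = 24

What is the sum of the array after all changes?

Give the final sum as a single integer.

Answer: 99

Derivation:
Initial sum: 143
Change 1: A[2] 30 -> 7, delta = -23, sum = 120
Change 2: A[6] 35 -> -1, delta = -36, sum = 84
Change 3: A[3] 9 -> 24, delta = 15, sum = 99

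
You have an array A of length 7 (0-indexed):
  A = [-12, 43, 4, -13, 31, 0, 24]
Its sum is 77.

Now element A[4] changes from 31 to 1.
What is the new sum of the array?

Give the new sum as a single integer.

Old value at index 4: 31
New value at index 4: 1
Delta = 1 - 31 = -30
New sum = old_sum + delta = 77 + (-30) = 47

Answer: 47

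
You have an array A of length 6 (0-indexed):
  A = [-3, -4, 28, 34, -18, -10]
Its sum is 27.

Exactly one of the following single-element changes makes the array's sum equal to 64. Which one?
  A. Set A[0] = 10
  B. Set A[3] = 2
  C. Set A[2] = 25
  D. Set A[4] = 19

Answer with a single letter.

Answer: D

Derivation:
Option A: A[0] -3->10, delta=13, new_sum=27+(13)=40
Option B: A[3] 34->2, delta=-32, new_sum=27+(-32)=-5
Option C: A[2] 28->25, delta=-3, new_sum=27+(-3)=24
Option D: A[4] -18->19, delta=37, new_sum=27+(37)=64 <-- matches target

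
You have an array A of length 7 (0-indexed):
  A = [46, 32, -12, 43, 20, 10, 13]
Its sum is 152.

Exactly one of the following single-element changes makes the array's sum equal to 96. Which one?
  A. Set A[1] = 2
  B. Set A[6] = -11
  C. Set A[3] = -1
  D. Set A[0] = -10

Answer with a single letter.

Option A: A[1] 32->2, delta=-30, new_sum=152+(-30)=122
Option B: A[6] 13->-11, delta=-24, new_sum=152+(-24)=128
Option C: A[3] 43->-1, delta=-44, new_sum=152+(-44)=108
Option D: A[0] 46->-10, delta=-56, new_sum=152+(-56)=96 <-- matches target

Answer: D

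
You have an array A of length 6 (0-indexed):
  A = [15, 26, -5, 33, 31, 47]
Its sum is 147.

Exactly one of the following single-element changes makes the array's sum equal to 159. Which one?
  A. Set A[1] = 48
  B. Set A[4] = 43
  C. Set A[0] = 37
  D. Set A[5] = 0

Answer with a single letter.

Answer: B

Derivation:
Option A: A[1] 26->48, delta=22, new_sum=147+(22)=169
Option B: A[4] 31->43, delta=12, new_sum=147+(12)=159 <-- matches target
Option C: A[0] 15->37, delta=22, new_sum=147+(22)=169
Option D: A[5] 47->0, delta=-47, new_sum=147+(-47)=100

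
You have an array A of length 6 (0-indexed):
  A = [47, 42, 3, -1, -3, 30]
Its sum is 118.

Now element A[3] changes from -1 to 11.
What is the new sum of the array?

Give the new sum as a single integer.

Answer: 130

Derivation:
Old value at index 3: -1
New value at index 3: 11
Delta = 11 - -1 = 12
New sum = old_sum + delta = 118 + (12) = 130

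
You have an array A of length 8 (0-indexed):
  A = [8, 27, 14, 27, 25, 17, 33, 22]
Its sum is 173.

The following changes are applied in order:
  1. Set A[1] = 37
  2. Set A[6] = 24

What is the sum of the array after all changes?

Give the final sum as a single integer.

Initial sum: 173
Change 1: A[1] 27 -> 37, delta = 10, sum = 183
Change 2: A[6] 33 -> 24, delta = -9, sum = 174

Answer: 174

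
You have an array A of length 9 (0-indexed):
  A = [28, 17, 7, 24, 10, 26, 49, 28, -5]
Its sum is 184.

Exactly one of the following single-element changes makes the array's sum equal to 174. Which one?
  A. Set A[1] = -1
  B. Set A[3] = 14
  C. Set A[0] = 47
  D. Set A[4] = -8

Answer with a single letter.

Answer: B

Derivation:
Option A: A[1] 17->-1, delta=-18, new_sum=184+(-18)=166
Option B: A[3] 24->14, delta=-10, new_sum=184+(-10)=174 <-- matches target
Option C: A[0] 28->47, delta=19, new_sum=184+(19)=203
Option D: A[4] 10->-8, delta=-18, new_sum=184+(-18)=166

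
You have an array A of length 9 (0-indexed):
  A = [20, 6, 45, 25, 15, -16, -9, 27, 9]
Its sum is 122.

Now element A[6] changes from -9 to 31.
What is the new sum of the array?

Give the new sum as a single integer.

Answer: 162

Derivation:
Old value at index 6: -9
New value at index 6: 31
Delta = 31 - -9 = 40
New sum = old_sum + delta = 122 + (40) = 162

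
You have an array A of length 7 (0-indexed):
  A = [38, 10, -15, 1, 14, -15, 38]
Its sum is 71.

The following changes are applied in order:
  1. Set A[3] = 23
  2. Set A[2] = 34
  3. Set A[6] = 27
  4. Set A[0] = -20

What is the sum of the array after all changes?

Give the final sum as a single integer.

Answer: 73

Derivation:
Initial sum: 71
Change 1: A[3] 1 -> 23, delta = 22, sum = 93
Change 2: A[2] -15 -> 34, delta = 49, sum = 142
Change 3: A[6] 38 -> 27, delta = -11, sum = 131
Change 4: A[0] 38 -> -20, delta = -58, sum = 73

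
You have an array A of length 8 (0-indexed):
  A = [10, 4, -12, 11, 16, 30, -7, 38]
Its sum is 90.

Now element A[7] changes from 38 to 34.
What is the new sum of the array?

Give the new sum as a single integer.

Old value at index 7: 38
New value at index 7: 34
Delta = 34 - 38 = -4
New sum = old_sum + delta = 90 + (-4) = 86

Answer: 86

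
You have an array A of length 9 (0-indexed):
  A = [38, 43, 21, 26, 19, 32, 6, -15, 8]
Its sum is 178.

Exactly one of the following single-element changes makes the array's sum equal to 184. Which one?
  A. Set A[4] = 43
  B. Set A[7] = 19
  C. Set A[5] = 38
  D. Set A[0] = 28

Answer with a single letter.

Answer: C

Derivation:
Option A: A[4] 19->43, delta=24, new_sum=178+(24)=202
Option B: A[7] -15->19, delta=34, new_sum=178+(34)=212
Option C: A[5] 32->38, delta=6, new_sum=178+(6)=184 <-- matches target
Option D: A[0] 38->28, delta=-10, new_sum=178+(-10)=168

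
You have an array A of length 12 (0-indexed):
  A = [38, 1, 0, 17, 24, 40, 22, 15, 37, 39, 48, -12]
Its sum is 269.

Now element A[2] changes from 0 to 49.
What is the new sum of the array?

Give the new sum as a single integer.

Old value at index 2: 0
New value at index 2: 49
Delta = 49 - 0 = 49
New sum = old_sum + delta = 269 + (49) = 318

Answer: 318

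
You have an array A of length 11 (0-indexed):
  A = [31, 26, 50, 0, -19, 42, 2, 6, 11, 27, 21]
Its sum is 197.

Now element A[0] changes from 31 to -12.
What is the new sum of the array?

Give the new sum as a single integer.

Answer: 154

Derivation:
Old value at index 0: 31
New value at index 0: -12
Delta = -12 - 31 = -43
New sum = old_sum + delta = 197 + (-43) = 154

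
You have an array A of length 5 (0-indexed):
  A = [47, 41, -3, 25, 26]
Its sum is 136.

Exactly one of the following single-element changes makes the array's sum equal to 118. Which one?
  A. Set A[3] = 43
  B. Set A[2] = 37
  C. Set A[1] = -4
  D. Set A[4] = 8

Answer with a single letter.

Option A: A[3] 25->43, delta=18, new_sum=136+(18)=154
Option B: A[2] -3->37, delta=40, new_sum=136+(40)=176
Option C: A[1] 41->-4, delta=-45, new_sum=136+(-45)=91
Option D: A[4] 26->8, delta=-18, new_sum=136+(-18)=118 <-- matches target

Answer: D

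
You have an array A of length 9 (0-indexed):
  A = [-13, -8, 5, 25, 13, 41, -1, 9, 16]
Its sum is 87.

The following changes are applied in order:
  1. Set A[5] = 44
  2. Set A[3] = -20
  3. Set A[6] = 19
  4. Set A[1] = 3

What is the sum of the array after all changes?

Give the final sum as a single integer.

Answer: 76

Derivation:
Initial sum: 87
Change 1: A[5] 41 -> 44, delta = 3, sum = 90
Change 2: A[3] 25 -> -20, delta = -45, sum = 45
Change 3: A[6] -1 -> 19, delta = 20, sum = 65
Change 4: A[1] -8 -> 3, delta = 11, sum = 76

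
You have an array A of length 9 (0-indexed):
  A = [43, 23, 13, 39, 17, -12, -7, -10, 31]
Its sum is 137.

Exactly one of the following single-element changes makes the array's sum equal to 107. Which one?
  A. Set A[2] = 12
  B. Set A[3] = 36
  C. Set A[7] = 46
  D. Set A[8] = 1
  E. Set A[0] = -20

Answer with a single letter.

Answer: D

Derivation:
Option A: A[2] 13->12, delta=-1, new_sum=137+(-1)=136
Option B: A[3] 39->36, delta=-3, new_sum=137+(-3)=134
Option C: A[7] -10->46, delta=56, new_sum=137+(56)=193
Option D: A[8] 31->1, delta=-30, new_sum=137+(-30)=107 <-- matches target
Option E: A[0] 43->-20, delta=-63, new_sum=137+(-63)=74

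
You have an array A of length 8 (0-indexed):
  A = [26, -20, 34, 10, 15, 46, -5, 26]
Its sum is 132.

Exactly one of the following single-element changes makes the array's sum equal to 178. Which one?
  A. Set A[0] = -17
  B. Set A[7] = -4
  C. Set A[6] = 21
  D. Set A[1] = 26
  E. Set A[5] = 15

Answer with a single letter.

Option A: A[0] 26->-17, delta=-43, new_sum=132+(-43)=89
Option B: A[7] 26->-4, delta=-30, new_sum=132+(-30)=102
Option C: A[6] -5->21, delta=26, new_sum=132+(26)=158
Option D: A[1] -20->26, delta=46, new_sum=132+(46)=178 <-- matches target
Option E: A[5] 46->15, delta=-31, new_sum=132+(-31)=101

Answer: D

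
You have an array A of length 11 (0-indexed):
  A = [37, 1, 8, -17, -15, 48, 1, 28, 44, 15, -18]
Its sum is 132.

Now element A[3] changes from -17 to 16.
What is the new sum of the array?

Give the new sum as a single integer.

Answer: 165

Derivation:
Old value at index 3: -17
New value at index 3: 16
Delta = 16 - -17 = 33
New sum = old_sum + delta = 132 + (33) = 165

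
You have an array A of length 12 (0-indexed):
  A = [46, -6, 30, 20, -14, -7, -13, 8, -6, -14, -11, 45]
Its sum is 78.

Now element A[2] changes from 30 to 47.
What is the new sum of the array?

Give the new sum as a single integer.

Old value at index 2: 30
New value at index 2: 47
Delta = 47 - 30 = 17
New sum = old_sum + delta = 78 + (17) = 95

Answer: 95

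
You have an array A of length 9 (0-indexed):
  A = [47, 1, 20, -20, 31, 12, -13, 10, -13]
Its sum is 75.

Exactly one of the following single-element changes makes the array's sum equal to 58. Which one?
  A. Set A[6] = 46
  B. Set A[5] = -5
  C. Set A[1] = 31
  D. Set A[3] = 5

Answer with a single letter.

Option A: A[6] -13->46, delta=59, new_sum=75+(59)=134
Option B: A[5] 12->-5, delta=-17, new_sum=75+(-17)=58 <-- matches target
Option C: A[1] 1->31, delta=30, new_sum=75+(30)=105
Option D: A[3] -20->5, delta=25, new_sum=75+(25)=100

Answer: B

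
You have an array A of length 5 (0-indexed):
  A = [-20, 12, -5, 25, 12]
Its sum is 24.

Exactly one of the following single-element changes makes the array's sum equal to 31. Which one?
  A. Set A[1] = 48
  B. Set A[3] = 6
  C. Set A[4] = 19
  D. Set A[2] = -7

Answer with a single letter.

Answer: C

Derivation:
Option A: A[1] 12->48, delta=36, new_sum=24+(36)=60
Option B: A[3] 25->6, delta=-19, new_sum=24+(-19)=5
Option C: A[4] 12->19, delta=7, new_sum=24+(7)=31 <-- matches target
Option D: A[2] -5->-7, delta=-2, new_sum=24+(-2)=22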